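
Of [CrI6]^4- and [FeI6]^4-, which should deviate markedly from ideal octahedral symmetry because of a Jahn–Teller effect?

[CrI6]^4-

[CrI6]^4-: Summing ligand charges against the −4 overall charge gives an oxidation state of +2 for chromium. Cr sits in group 6, so the d-electron count is 6 − 2 = 4. Iodide is a weak-field ligand for a first-row metal, so the complex is high-spin. The t₂g³e_g¹ (high-spin) configuration has an unevenly filled e_g set; the Jahn–Teller theorem predicts a tetragonal distortion (typically axial elongation) to lift the degeneracy.
[FeI6]^4-: Ligand charges: each iodide is −1. With an overall charge of −4 the iron centre must be in the +2 oxidation state. Iron is a group-8 element; Fe(II) is therefore d⁶. Iodide is a weak-field ligand for a first-row metal, so the complex is high-spin. The d⁶ configuration leaves the e_g set evenly filled (or empty) — no strong Jahn–Teller driving force.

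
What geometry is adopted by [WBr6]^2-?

octahedral

Each bromide is −1; balancing the −2 overall charge requires W(IV).
Group 6 minus oxidation state 4 gives a d² configuration.
With 6 monodentate ligands the coordination number is 6.
Six donors around a single metal centre give an octahedral coordination sphere.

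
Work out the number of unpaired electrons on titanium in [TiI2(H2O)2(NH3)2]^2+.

0

Summing ligand charges against the +2 overall charge gives an oxidation state of +4 for titanium.
Group 4 minus oxidation state 4 gives a d⁰ configuration.
In an octahedral field the d⁰ configuration is t₂g⁰e_g⁰, giving 0 unpaired electrons.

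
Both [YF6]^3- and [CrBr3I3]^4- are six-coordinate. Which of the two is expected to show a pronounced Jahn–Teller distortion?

[CrBr3I3]^4-

[YF6]^3-: Summing ligand charges against the −3 overall charge gives an oxidation state of +3 for yttrium. Yttrium is a group-3 element; Y(III) is therefore d⁰. The d⁰ configuration leaves the e_g set evenly filled (or empty) — no strong Jahn–Teller driving force.
[CrBr3I3]^4-: Each bromide is −1; each iodide is −1; balancing the −4 overall charge requires Cr(II). Chromium is a group-6 element; Cr(II) is therefore d⁴. Bromide and iodide are weak-field ligands for a first-row metal, so the complex is high-spin. The t₂g³e_g¹ (high-spin) configuration has an unevenly filled e_g set; the Jahn–Teller theorem predicts a tetragonal distortion (typically axial elongation) to lift the degeneracy.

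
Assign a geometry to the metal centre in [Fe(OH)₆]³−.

octahedral

Summing ligand charges against the −3 overall charge gives an oxidation state of +3 for iron.
Group 8 minus oxidation state 3 gives a d⁵ configuration.
Coordination number: 6.
Six donors around a single metal centre give an octahedral coordination sphere.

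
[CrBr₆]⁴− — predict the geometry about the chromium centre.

octahedral

Each bromide is −1; balancing the −4 overall charge requires Cr(II).
Chromium is a group-6 element; Cr(II) is therefore d⁴.
With 6 monodentate ligands the coordination number is 6.
Six donors around a single metal centre give an octahedral coordination sphere.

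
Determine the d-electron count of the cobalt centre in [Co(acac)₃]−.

d⁷

Summing ligand charges against the −1 overall charge gives an oxidation state of +2 for cobalt.
Group 9 minus oxidation state 2 gives a d⁷ configuration.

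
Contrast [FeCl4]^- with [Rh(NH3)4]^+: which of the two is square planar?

For [FeCl4]^-: Each chloride is −1; balancing the −1 overall charge requires Fe(III). Iron is a group-8 element; Fe(III) is therefore d⁵. A high-spin d⁵ ion has zero CFSE in either geometry, so four ligands adopt the sterically favoured tetrahedral geometry. → tetrahedral.
For [Rh(NH3)4]^+: Ligand charges: ammonia is neutral. With an overall charge of +1 the rhodium centre must be in the +1 oxidation state. Group 9 minus oxidation state 1 gives a d⁸ configuration. A 4d d⁸ ion has a large crystal-field splitting; square planar leaves the high-energy d_{x²−y²} orbital empty and maximises CFSE. → square planar.

[Rh(NH3)4]^+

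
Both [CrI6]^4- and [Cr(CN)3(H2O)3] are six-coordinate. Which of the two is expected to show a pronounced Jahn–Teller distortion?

[CrI6]^4-: Each iodide is −1; balancing the −4 overall charge requires Cr(II). Cr sits in group 6, so the d-electron count is 6 − 2 = 4. Iodide is a weak-field ligand for a first-row metal, so the complex is high-spin. The t₂g³e_g¹ (high-spin) configuration has an unevenly filled e_g set; the Jahn–Teller theorem predicts a tetragonal distortion (typically axial elongation) to lift the degeneracy.
[Cr(CN)3(H2O)3]: Summing ligand charges against the 0 overall charge gives an oxidation state of +3 for chromium. Group 6 minus oxidation state 3 gives a d³ configuration. The d³ configuration leaves the e_g set evenly filled (or empty) — no strong Jahn–Teller driving force.

[CrI6]^4-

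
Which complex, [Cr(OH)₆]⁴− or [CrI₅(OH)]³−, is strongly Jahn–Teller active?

[Cr(OH)₆]⁴−: Summing ligand charges against the −4 overall charge gives an oxidation state of +2 for chromium. Group 6 minus oxidation state 2 gives a d⁴ configuration. Hydroxide is a weak-field ligand for a first-row metal, so the complex is high-spin. The t₂g³e_g¹ (high-spin) configuration has an unevenly filled e_g set; the Jahn–Teller theorem predicts a tetragonal distortion (typically axial elongation) to lift the degeneracy.
[CrI₅(OH)]³−: Summing ligand charges against the −3 overall charge gives an oxidation state of +3 for chromium. Chromium is a group-6 element; Cr(III) is therefore d³. The d³ configuration leaves the e_g set evenly filled (or empty) — no strong Jahn–Teller driving force.

[Cr(OH)₆]⁴−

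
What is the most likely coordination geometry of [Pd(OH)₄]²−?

square planar

Summing ligand charges against the −2 overall charge gives an oxidation state of +2 for palladium.
Pd sits in group 10, so the d-electron count is 10 − 2 = 8.
Coordination number: 4.
A 4d d⁸ ion has a large crystal-field splitting; square planar leaves the high-energy d_{x²−y²} orbital empty and maximises CFSE.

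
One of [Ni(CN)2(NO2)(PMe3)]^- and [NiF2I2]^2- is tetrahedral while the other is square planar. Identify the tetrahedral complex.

[NiF2I2]^2-

For [Ni(CN)2(NO2)(PMe3)]^-: Summing ligand charges against the −1 overall charge gives an oxidation state of +2 for nickel. Ni sits in group 10, so the d-electron count is 10 − 2 = 8. Cyanide, nitro (N-bound nitrite), and trimethylphosphine are strong-field ligands (high in the spectrochemical series). A 3d d⁸ ion with strong-field ligands gains enough CFSE to favour square planar over tetrahedral. → square planar.
For [NiF2I2]^2-: Ligand charges: each fluoride is −1; each iodide is −1. With an overall charge of −2 the nickel centre must be in the +2 oxidation state. Nickel is a group-10 element; Ni(II) is therefore d⁸. Fluoride and iodide are weak-field ligands. With weak-field ligands the CFSE gain from square planar is small, so a 3d d⁸ ion takes the sterically preferred tetrahedral geometry. → tetrahedral.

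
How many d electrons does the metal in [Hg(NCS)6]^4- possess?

d10

Ligand charges: each isothiocyanate is −1. With an overall charge of −4 the mercury centre must be in the +2 oxidation state.
Group 12 minus oxidation state 2 gives a d¹⁰ configuration.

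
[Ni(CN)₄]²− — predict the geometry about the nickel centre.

Ligand charges: each cyanide is −1. With an overall charge of −2 the nickel centre must be in the +2 oxidation state.
Nickel is a group-10 element; Ni(II) is therefore d⁸.
Coordination number: 4.
Cyanide is a strong-field ligand (high in the spectrochemical series).
A 3d d⁸ ion with strong-field ligands gains enough CFSE to favour square planar over tetrahedral.

square planar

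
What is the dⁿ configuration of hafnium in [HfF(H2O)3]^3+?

Each fluoride is −1; water is neutral; balancing the +3 overall charge requires Hf(IV).
Hf sits in group 4, so the d-electron count is 4 − 4 = 0.

d0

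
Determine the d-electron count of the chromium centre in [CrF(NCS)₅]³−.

Ligand charges: each fluoride is −1; each isothiocyanate is −1. With an overall charge of −3 the chromium centre must be in the +3 oxidation state.
Group 6 minus oxidation state 3 gives a d³ configuration.

d3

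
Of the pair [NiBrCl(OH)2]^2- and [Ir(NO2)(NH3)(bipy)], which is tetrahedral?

[NiBrCl(OH)2]^2-

For [NiBrCl(OH)2]^2-: Summing ligand charges against the −2 overall charge gives an oxidation state of +2 for nickel. Group 10 minus oxidation state 2 gives a d⁸ configuration. Bromide, chloride, and hydroxide are weak-field ligands. With weak-field ligands the CFSE gain from square planar is small, so a 3d d⁸ ion takes the sterically preferred tetrahedral geometry. → tetrahedral.
For [Ir(NO2)(NH3)(bipy)]: Each nitro (N-bound nitrite) is −1; ammonia is neutral; 2,2′-bipyridine is neutral; balancing the 0 overall charge requires Ir(I). Ir sits in group 9, so the d-electron count is 9 − 1 = 8. A 5d d⁸ ion has a large crystal-field splitting; square planar leaves the high-energy d_{x²−y²} orbital empty and maximises CFSE. → square planar.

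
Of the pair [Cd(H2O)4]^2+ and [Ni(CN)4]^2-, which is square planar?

[Ni(CN)4]^2-

For [Cd(H2O)4]^2+: Ligand charges: water is neutral. With an overall charge of +2 the cadmium centre must be in the +2 oxidation state. Cd sits in group 12, so the d-electron count is 12 − 2 = 10. A d¹⁰ ion has no crystal-field stabilisation preference between square planar and tetrahedral, so four ligands adopt the sterically favoured tetrahedral geometry. → tetrahedral.
For [Ni(CN)4]^2-: Summing ligand charges against the −2 overall charge gives an oxidation state of +2 for nickel. Group 10 minus oxidation state 2 gives a d⁸ configuration. Cyanide is a strong-field ligand (high in the spectrochemical series). A 3d d⁸ ion with strong-field ligands gains enough CFSE to favour square planar over tetrahedral. → square planar.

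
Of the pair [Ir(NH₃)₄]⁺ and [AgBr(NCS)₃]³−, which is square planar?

For [Ir(NH₃)₄]⁺: Summing ligand charges against the +1 overall charge gives an oxidation state of +1 for iridium. Ir sits in group 9, so the d-electron count is 9 − 1 = 8. A 5d d⁸ ion has a large crystal-field splitting; square planar leaves the high-energy d_{x²−y²} orbital empty and maximises CFSE. → square planar.
For [AgBr(NCS)₃]³−: Ligand charges: each bromide is −1; each isothiocyanate is −1. With an overall charge of −3 the silver centre must be in the +1 oxidation state. Ag sits in group 11, so the d-electron count is 11 − 1 = 10. A d¹⁰ ion has no crystal-field stabilisation preference between square planar and tetrahedral, so four ligands adopt the sterically favoured tetrahedral geometry. → tetrahedral.

[Ir(NH₃)₄]⁺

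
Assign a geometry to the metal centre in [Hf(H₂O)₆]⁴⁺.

octahedral

Water is neutral; balancing the +4 overall charge requires Hf(IV).
Hafnium is a group-4 element; Hf(IV) is therefore d⁰.
Coordination number: 6.
Six donors around a single metal centre give an octahedral coordination sphere.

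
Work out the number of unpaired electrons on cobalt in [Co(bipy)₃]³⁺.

2,2′-bipyridine is neutral; balancing the +3 overall charge requires Co(III).
Cobalt is a group-9 element; Co(III) is therefore d⁶.
Counting donor atoms: 3×2,2′-bipyridine (bidentate) → 6 donors. Coordination number = 6.
The spin state decides the count: Co(III) has an exceptionally large octahedral splitting and is low-spin with essentially every ligand except fluoride.
An octahedral low-spin d⁶ ion is t₂g⁶e_g⁰, giving 0 unpaired electrons.

0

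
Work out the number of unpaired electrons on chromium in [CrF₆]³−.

Each fluoride is −1; balancing the −3 overall charge requires Cr(III).
Group 6 minus oxidation state 3 gives a d³ configuration.
In an octahedral field the d³ configuration is t₂g³e_g⁰ (only one arrangement possible), giving 3 unpaired electrons.

3 unpaired electrons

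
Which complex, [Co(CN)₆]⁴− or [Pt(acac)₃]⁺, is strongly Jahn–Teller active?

[Co(CN)₆]⁴−

[Co(CN)₆]⁴−: Ligand charges: each cyanide is −1. With an overall charge of −4 the cobalt centre must be in the +2 oxidation state. Cobalt is a group-9 element; Co(II) is therefore d⁷. Cyanide is a strong-field ligand (high in the spectrochemical series) for a first-row metal, so the complex is low-spin. The t₂g⁶e_g¹ (low-spin) configuration has an unevenly filled e_g set; the Jahn–Teller theorem predicts a tetragonal distortion (typically axial elongation) to lift the degeneracy.
[Pt(acac)₃]⁺: Each acetylacetonate is −1; balancing the +1 overall charge requires Pt(IV). Group 10 minus oxidation state 4 gives a d⁶ configuration. A 5d ion has a large Δₒ and is invariably low-spin. The d⁶ configuration leaves the e_g set evenly filled (or empty) — no strong Jahn–Teller driving force.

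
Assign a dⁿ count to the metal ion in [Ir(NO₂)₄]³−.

d8

Each nitro (N-bound nitrite) is −1; balancing the −3 overall charge requires Ir(I).
Group 9 minus oxidation state 1 gives a d⁸ configuration.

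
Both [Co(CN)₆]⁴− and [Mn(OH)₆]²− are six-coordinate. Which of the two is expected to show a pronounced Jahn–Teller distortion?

[Co(CN)₆]⁴−

[Co(CN)₆]⁴−: Summing ligand charges against the −4 overall charge gives an oxidation state of +2 for cobalt. Co sits in group 9, so the d-electron count is 9 − 2 = 7. Cyanide is a strong-field ligand (high in the spectrochemical series) for a first-row metal, so the complex is low-spin. The t₂g⁶e_g¹ (low-spin) configuration has an unevenly filled e_g set; the Jahn–Teller theorem predicts a tetragonal distortion (typically axial elongation) to lift the degeneracy.
[Mn(OH)₆]²−: Each hydroxide is −1; balancing the −2 overall charge requires Mn(IV). Group 7 minus oxidation state 4 gives a d³ configuration. The d³ configuration leaves the e_g set evenly filled (or empty) — no strong Jahn–Teller driving force.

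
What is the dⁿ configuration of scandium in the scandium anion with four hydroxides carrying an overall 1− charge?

Summing ligand charges against the −1 overall charge gives an oxidation state of +3 for scandium.
Sc sits in group 3, so the d-electron count is 3 − 3 = 0.

d⁰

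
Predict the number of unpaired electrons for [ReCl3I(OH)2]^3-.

Each chloride is −1; each iodide is −1; each hydroxide is −1; balancing the −3 overall charge requires Re(III).
Re sits in group 7, so the d-electron count is 7 − 3 = 4.
The spin state decides the count: a 5d ion has a large Δₒ and is invariably low-spin.
An octahedral low-spin d⁴ ion is t₂g⁴e_g⁰, giving 2 unpaired electrons.

2 unpaired electrons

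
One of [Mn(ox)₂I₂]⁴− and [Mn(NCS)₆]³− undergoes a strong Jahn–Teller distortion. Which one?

[Mn(NCS)₆]³−

[Mn(ox)₂I₂]⁴−: Ligand charges: each oxalate is −2; each iodide is −1. With an overall charge of −4 the manganese centre must be in the +2 oxidation state. Group 7 minus oxidation state 2 gives a d⁵ configuration. Iodide and oxalate are weak-field ligands for a first-row metal, so the complex is high-spin. The d⁵ configuration leaves the e_g set evenly filled (or empty) — no strong Jahn–Teller driving force.
[Mn(NCS)₆]³−: Each isothiocyanate is −1; balancing the −3 overall charge requires Mn(III). Group 7 minus oxidation state 3 gives a d⁴ configuration. Isothiocyanate is a weak-field ligand for a first-row metal, so the complex is high-spin. The t₂g³e_g¹ (high-spin) configuration has an unevenly filled e_g set; the Jahn–Teller theorem predicts a tetragonal distortion (typically axial elongation) to lift the degeneracy.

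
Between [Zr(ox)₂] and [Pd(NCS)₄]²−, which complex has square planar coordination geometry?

[Pd(NCS)₄]²−

For [Zr(ox)₂]: Ligand charges: each oxalate is −2. With an overall charge of 0 the zirconium centre must be in the +4 oxidation state. Group 4 minus oxidation state 4 gives a d⁰ configuration. A d⁰ ion has no crystal-field stabilisation preference between square planar and tetrahedral, so four ligands adopt the sterically favoured tetrahedral geometry. → tetrahedral.
For [Pd(NCS)₄]²−: Summing ligand charges against the −2 overall charge gives an oxidation state of +2 for palladium. Pd sits in group 10, so the d-electron count is 10 − 2 = 8. A 4d d⁸ ion has a large crystal-field splitting; square planar leaves the high-energy d_{x²−y²} orbital empty and maximises CFSE. → square planar.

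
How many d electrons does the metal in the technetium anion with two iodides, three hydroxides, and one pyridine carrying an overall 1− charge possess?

Summing ligand charges against the −1 overall charge gives an oxidation state of +4 for technetium.
Technetium is a group-7 element; Tc(IV) is therefore d³.

d³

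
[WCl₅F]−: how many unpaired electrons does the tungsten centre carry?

1 unpaired electron

Ligand charges: each chloride is −1; each fluoride is −1. With an overall charge of −1 the tungsten centre must be in the +5 oxidation state.
Group 6 minus oxidation state 5 gives a d¹ configuration.
In an octahedral field the d¹ configuration is t₂g¹e_g⁰ (only one arrangement possible), giving 1 unpaired electron.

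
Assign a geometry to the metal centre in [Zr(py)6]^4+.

Ligand charges: pyridine is neutral. With an overall charge of +4 the zirconium centre must be in the +4 oxidation state.
Zirconium is a group-4 element; Zr(IV) is therefore d⁰.
Coordination number: 6.
Six donors around a single metal centre give an octahedral coordination sphere.

octahedral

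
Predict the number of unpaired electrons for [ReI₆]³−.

2 unpaired electrons

Ligand charges: each iodide is −1. With an overall charge of −3 the rhenium centre must be in the +3 oxidation state.
Rhenium is a group-7 element; Re(III) is therefore d⁴.
The spin state decides the count: a 5d ion has a large Δₒ and is invariably low-spin.
An octahedral low-spin d⁴ ion is t₂g⁴e_g⁰, giving 2 unpaired electrons.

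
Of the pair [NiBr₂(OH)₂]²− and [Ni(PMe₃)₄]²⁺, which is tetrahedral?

[NiBr₂(OH)₂]²−

For [NiBr₂(OH)₂]²−: Each bromide is −1; each hydroxide is −1; balancing the −2 overall charge requires Ni(II). Nickel is a group-10 element; Ni(II) is therefore d⁸. Bromide and hydroxide are weak-field ligands. With weak-field ligands the CFSE gain from square planar is small, so a 3d d⁸ ion takes the sterically preferred tetrahedral geometry. → tetrahedral.
For [Ni(PMe₃)₄]²⁺: Ligand charges: trimethylphosphine is neutral. With an overall charge of +2 the nickel centre must be in the +2 oxidation state. Group 10 minus oxidation state 2 gives a d⁸ configuration. Trimethylphosphine is a strong-field ligand (high in the spectrochemical series). A 3d d⁸ ion with strong-field ligands gains enough CFSE to favour square planar over tetrahedral. → square planar.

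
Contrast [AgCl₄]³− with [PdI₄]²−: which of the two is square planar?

[PdI₄]²−

For [AgCl₄]³−: Summing ligand charges against the −3 overall charge gives an oxidation state of +1 for silver. Group 11 minus oxidation state 1 gives a d¹⁰ configuration. A d¹⁰ ion has no crystal-field stabilisation preference between square planar and tetrahedral, so four ligands adopt the sterically favoured tetrahedral geometry. → tetrahedral.
For [PdI₄]²−: Summing ligand charges against the −2 overall charge gives an oxidation state of +2 for palladium. Pd sits in group 10, so the d-electron count is 10 − 2 = 8. A 4d d⁸ ion has a large crystal-field splitting; square planar leaves the high-energy d_{x²−y²} orbital empty and maximises CFSE. → square planar.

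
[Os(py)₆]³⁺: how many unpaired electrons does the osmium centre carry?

Ligand charges: pyridine is neutral. With an overall charge of +3 the osmium centre must be in the +3 oxidation state.
Group 8 minus oxidation state 3 gives a d⁵ configuration.
The spin state decides the count: a 5d ion has a large Δₒ and is invariably low-spin.
An octahedral low-spin d⁵ ion is t₂g⁵e_g⁰, giving 1 unpaired electron.

1 unpaired electron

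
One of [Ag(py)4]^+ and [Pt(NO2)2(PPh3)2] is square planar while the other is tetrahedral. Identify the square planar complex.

For [Ag(py)4]^+: Pyridine is neutral; balancing the +1 overall charge requires Ag(I). Ag sits in group 11, so the d-electron count is 11 − 1 = 10. A d¹⁰ ion has no crystal-field stabilisation preference between square planar and tetrahedral, so four ligands adopt the sterically favoured tetrahedral geometry. → tetrahedral.
For [Pt(NO2)2(PPh3)2]: Each nitro (N-bound nitrite) is −1; triphenylphosphine is neutral; balancing the 0 overall charge requires Pt(II). Platinum is a group-10 element; Pt(II) is therefore d⁸. A 5d d⁸ ion has a large crystal-field splitting; square planar leaves the high-energy d_{x²−y²} orbital empty and maximises CFSE. → square planar.

[Pt(NO2)2(PPh3)2]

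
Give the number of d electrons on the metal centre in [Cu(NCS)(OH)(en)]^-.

Summing ligand charges against the −1 overall charge gives an oxidation state of +1 for copper.
Cu sits in group 11, so the d-electron count is 11 − 1 = 10.

d¹⁰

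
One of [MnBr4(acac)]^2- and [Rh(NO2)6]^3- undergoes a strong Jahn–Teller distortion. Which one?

[MnBr4(acac)]^2-

[MnBr4(acac)]^2-: Ligand charges: each bromide is −1; each acetylacetonate is −1. With an overall charge of −2 the manganese centre must be in the +3 oxidation state. Mn sits in group 7, so the d-electron count is 7 − 3 = 4. Acetylacetonate and bromide are weak-field ligands for a first-row metal, so the complex is high-spin. The t₂g³e_g¹ (high-spin) configuration has an unevenly filled e_g set; the Jahn–Teller theorem predicts a tetragonal distortion (typically axial elongation) to lift the degeneracy.
[Rh(NO2)6]^3-: Summing ligand charges against the −3 overall charge gives an oxidation state of +3 for rhodium. Group 9 minus oxidation state 3 gives a d⁶ configuration. A 4d ion has a large Δₒ and is invariably low-spin. The d⁶ configuration leaves the e_g set evenly filled (or empty) — no strong Jahn–Teller driving force.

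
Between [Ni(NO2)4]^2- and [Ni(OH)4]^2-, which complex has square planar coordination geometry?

For [Ni(NO2)4]^2-: Each nitro (N-bound nitrite) is −1; balancing the −2 overall charge requires Ni(II). Nickel is a group-10 element; Ni(II) is therefore d⁸. Nitro (N-bound nitrite) is a strong-field ligand (high in the spectrochemical series). A 3d d⁸ ion with strong-field ligands gains enough CFSE to favour square planar over tetrahedral. → square planar.
For [Ni(OH)4]^2-: Ligand charges: each hydroxide is −1. With an overall charge of −2 the nickel centre must be in the +2 oxidation state. Ni sits in group 10, so the d-electron count is 10 − 2 = 8. Hydroxide is a weak-field ligand. With weak-field ligands the CFSE gain from square planar is small, so a 3d d⁸ ion takes the sterically preferred tetrahedral geometry. → tetrahedral.

[Ni(NO2)4]^2-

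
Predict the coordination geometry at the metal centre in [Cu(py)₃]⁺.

trigonal planar

Summing ligand charges against the +1 overall charge gives an oxidation state of +1 for copper.
Cu sits in group 11, so the d-electron count is 11 − 1 = 10.
With 3 monodentate ligands the coordination number is 3.
Three ligands around a d¹⁰ centre minimise repulsion in a trigonal-planar arrangement.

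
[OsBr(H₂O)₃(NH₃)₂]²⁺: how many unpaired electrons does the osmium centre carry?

Summing ligand charges against the +2 overall charge gives an oxidation state of +3 for osmium.
Osmium is a group-8 element; Os(III) is therefore d⁵.
The spin state decides the count: a 5d ion has a large Δₒ and is invariably low-spin.
An octahedral low-spin d⁵ ion is t₂g⁵e_g⁰, giving 1 unpaired electron.

1 unpaired electron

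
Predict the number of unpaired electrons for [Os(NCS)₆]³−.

1 unpaired electron

Summing ligand charges against the −3 overall charge gives an oxidation state of +3 for osmium.
Os sits in group 8, so the d-electron count is 8 − 3 = 5.
The spin state decides the count: a 5d ion has a large Δₒ and is invariably low-spin.
An octahedral low-spin d⁵ ion is t₂g⁵e_g⁰, giving 1 unpaired electron.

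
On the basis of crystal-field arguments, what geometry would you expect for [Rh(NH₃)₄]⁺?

Ligand charges: ammonia is neutral. With an overall charge of +1 the rhodium centre must be in the +1 oxidation state.
Group 9 minus oxidation state 1 gives a d⁸ configuration.
Coordination number: 4.
A 4d d⁸ ion has a large crystal-field splitting; square planar leaves the high-energy d_{x²−y²} orbital empty and maximises CFSE.

square planar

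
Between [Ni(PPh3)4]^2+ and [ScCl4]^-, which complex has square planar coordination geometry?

[Ni(PPh3)4]^2+

For [Ni(PPh3)4]^2+: Triphenylphosphine is neutral; balancing the +2 overall charge requires Ni(II). Group 10 minus oxidation state 2 gives a d⁸ configuration. Triphenylphosphine is a strong-field ligand (high in the spectrochemical series). A 3d d⁸ ion with strong-field ligands gains enough CFSE to favour square planar over tetrahedral. → square planar.
For [ScCl4]^-: Each chloride is −1; balancing the −1 overall charge requires Sc(III). Scandium is a group-3 element; Sc(III) is therefore d⁰. A d⁰ ion has no crystal-field stabilisation preference between square planar and tetrahedral, so four ligands adopt the sterically favoured tetrahedral geometry. → tetrahedral.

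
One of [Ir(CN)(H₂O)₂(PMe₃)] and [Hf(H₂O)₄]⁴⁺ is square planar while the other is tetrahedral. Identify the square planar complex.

For [Ir(CN)(H₂O)₂(PMe₃)]: Ligand charges: each cyanide is −1; water is neutral; trimethylphosphine is neutral. With an overall charge of 0 the iridium centre must be in the +1 oxidation state. Iridium is a group-9 element; Ir(I) is therefore d⁸. A 5d d⁸ ion has a large crystal-field splitting; square planar leaves the high-energy d_{x²−y²} orbital empty and maximises CFSE. → square planar.
For [Hf(H₂O)₄]⁴⁺: Ligand charges: water is neutral. With an overall charge of +4 the hafnium centre must be in the +4 oxidation state. Group 4 minus oxidation state 4 gives a d⁰ configuration. A d⁰ ion has no crystal-field stabilisation preference between square planar and tetrahedral, so four ligands adopt the sterically favoured tetrahedral geometry. → tetrahedral.

[Ir(CN)(H₂O)₂(PMe₃)]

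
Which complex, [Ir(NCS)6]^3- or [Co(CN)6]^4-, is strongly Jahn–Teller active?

[Ir(NCS)6]^3-: Ligand charges: each isothiocyanate is −1. With an overall charge of −3 the iridium centre must be in the +3 oxidation state. Group 9 minus oxidation state 3 gives a d⁶ configuration. A 5d ion has a large Δₒ and is invariably low-spin. The d⁶ configuration leaves the e_g set evenly filled (or empty) — no strong Jahn–Teller driving force.
[Co(CN)6]^4-: Ligand charges: each cyanide is −1. With an overall charge of −4 the cobalt centre must be in the +2 oxidation state. Group 9 minus oxidation state 2 gives a d⁷ configuration. Cyanide is a strong-field ligand (high in the spectrochemical series) for a first-row metal, so the complex is low-spin. The t₂g⁶e_g¹ (low-spin) configuration has an unevenly filled e_g set; the Jahn–Teller theorem predicts a tetragonal distortion (typically axial elongation) to lift the degeneracy.

[Co(CN)6]^4-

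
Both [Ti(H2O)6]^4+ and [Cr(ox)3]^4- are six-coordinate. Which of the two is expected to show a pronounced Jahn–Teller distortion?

[Ti(H2O)6]^4+: Ligand charges: water is neutral. With an overall charge of +4 the titanium centre must be in the +4 oxidation state. Titanium is a group-4 element; Ti(IV) is therefore d⁰. The d⁰ configuration leaves the e_g set evenly filled (or empty) — no strong Jahn–Teller driving force.
[Cr(ox)3]^4-: Each oxalate is −2; balancing the −4 overall charge requires Cr(II). Cr sits in group 6, so the d-electron count is 6 − 2 = 4. Oxalate is a weak-field ligand for a first-row metal, so the complex is high-spin. The t₂g³e_g¹ (high-spin) configuration has an unevenly filled e_g set; the Jahn–Teller theorem predicts a tetragonal distortion (typically axial elongation) to lift the degeneracy.

[Cr(ox)3]^4-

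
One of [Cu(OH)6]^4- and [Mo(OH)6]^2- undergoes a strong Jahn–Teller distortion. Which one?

[Cu(OH)6]^4-

[Cu(OH)6]^4-: Summing ligand charges against the −4 overall charge gives an oxidation state of +2 for copper. Copper is a group-11 element; Cu(II) is therefore d⁹. The t₂g⁶e_g³ configuration has an unevenly filled e_g set; the Jahn–Teller theorem predicts a tetragonal distortion (typically axial elongation) to lift the degeneracy.
[Mo(OH)6]^2-: Each hydroxide is −1; balancing the −2 overall charge requires Mo(IV). Molybdenum is a group-6 element; Mo(IV) is therefore d². The d² configuration leaves the e_g set evenly filled (or empty) — no strong Jahn–Teller driving force.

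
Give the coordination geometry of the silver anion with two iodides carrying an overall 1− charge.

linear

Summing ligand charges against the −1 overall charge gives an oxidation state of +1 for silver.
Group 11 minus oxidation state 1 gives a d¹⁰ configuration.
With 2 monodentate ligands the coordination number is 2.
A d¹⁰ ion with only two ligands adopts a linear arrangement (sp hybridisation; no CFSE preference).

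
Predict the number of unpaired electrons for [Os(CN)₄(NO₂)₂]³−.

1

Summing ligand charges against the −3 overall charge gives an oxidation state of +3 for osmium.
Os sits in group 8, so the d-electron count is 8 − 3 = 5.
The spin state decides the count: a 5d ion has a large Δₒ and is invariably low-spin.
An octahedral low-spin d⁵ ion is t₂g⁵e_g⁰, giving 1 unpaired electron.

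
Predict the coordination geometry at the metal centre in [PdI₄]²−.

square planar

Summing ligand charges against the −2 overall charge gives an oxidation state of +2 for palladium.
Group 10 minus oxidation state 2 gives a d⁸ configuration.
With 4 monodentate ligands the coordination number is 4.
A 4d d⁸ ion has a large crystal-field splitting; square planar leaves the high-energy d_{x²−y²} orbital empty and maximises CFSE.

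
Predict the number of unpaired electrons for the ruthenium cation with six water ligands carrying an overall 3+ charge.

Summing ligand charges against the +3 overall charge gives an oxidation state of +3 for ruthenium.
Group 8 minus oxidation state 3 gives a d⁵ configuration.
The spin state decides the count: a 4d ion has a large Δₒ and is invariably low-spin.
An octahedral low-spin d⁵ ion is t₂g⁵e_g⁰, giving 1 unpaired electron.

1 unpaired electron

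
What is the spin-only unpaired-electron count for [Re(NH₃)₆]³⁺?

2

Ammonia is neutral; balancing the +3 overall charge requires Re(III).
Rhenium is a group-7 element; Re(III) is therefore d⁴.
The spin state decides the count: a 5d ion has a large Δₒ and is invariably low-spin.
An octahedral low-spin d⁴ ion is t₂g⁴e_g⁰, giving 2 unpaired electrons.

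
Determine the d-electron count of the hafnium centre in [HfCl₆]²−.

Summing ligand charges against the −2 overall charge gives an oxidation state of +4 for hafnium.
Hf sits in group 4, so the d-electron count is 4 − 4 = 0.

d0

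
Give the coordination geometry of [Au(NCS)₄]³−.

tetrahedral

Summing ligand charges against the −3 overall charge gives an oxidation state of +1 for gold.
Au sits in group 11, so the d-electron count is 11 − 1 = 10.
Coordination number: 4.
A d¹⁰ ion has no crystal-field stabilisation preference between square planar and tetrahedral, so four ligands adopt the sterically favoured tetrahedral geometry.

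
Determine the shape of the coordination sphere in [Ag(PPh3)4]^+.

tetrahedral

Summing ligand charges against the +1 overall charge gives an oxidation state of +1 for silver.
Silver is a group-11 element; Ag(I) is therefore d¹⁰.
With 4 monodentate ligands the coordination number is 4.
A d¹⁰ ion has no crystal-field stabilisation preference between square planar and tetrahedral, so four ligands adopt the sterically favoured tetrahedral geometry.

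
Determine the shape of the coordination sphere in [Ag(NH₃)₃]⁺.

trigonal planar

Summing ligand charges against the +1 overall charge gives an oxidation state of +1 for silver.
Group 11 minus oxidation state 1 gives a d¹⁰ configuration.
Coordination number: 3.
Three ligands around a d¹⁰ centre minimise repulsion in a trigonal-planar arrangement.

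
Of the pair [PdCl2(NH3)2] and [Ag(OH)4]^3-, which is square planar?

For [PdCl2(NH3)2]: Each chloride is −1; ammonia is neutral; balancing the 0 overall charge requires Pd(II). Group 10 minus oxidation state 2 gives a d⁸ configuration. A 4d d⁸ ion has a large crystal-field splitting; square planar leaves the high-energy d_{x²−y²} orbital empty and maximises CFSE. → square planar.
For [Ag(OH)4]^3-: Each hydroxide is −1; balancing the −3 overall charge requires Ag(I). Ag sits in group 11, so the d-electron count is 11 − 1 = 10. A d¹⁰ ion has no crystal-field stabilisation preference between square planar and tetrahedral, so four ligands adopt the sterically favoured tetrahedral geometry. → tetrahedral.

[PdCl2(NH3)2]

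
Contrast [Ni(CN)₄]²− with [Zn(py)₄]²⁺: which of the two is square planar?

For [Ni(CN)₄]²−: Ligand charges: each cyanide is −1. With an overall charge of −2 the nickel centre must be in the +2 oxidation state. Nickel is a group-10 element; Ni(II) is therefore d⁸. Cyanide is a strong-field ligand (high in the spectrochemical series). A 3d d⁸ ion with strong-field ligands gains enough CFSE to favour square planar over tetrahedral. → square planar.
For [Zn(py)₄]²⁺: Summing ligand charges against the +2 overall charge gives an oxidation state of +2 for zinc. Group 12 minus oxidation state 2 gives a d¹⁰ configuration. A d¹⁰ ion has no crystal-field stabilisation preference between square planar and tetrahedral, so four ligands adopt the sterically favoured tetrahedral geometry. → tetrahedral.

[Ni(CN)₄]²−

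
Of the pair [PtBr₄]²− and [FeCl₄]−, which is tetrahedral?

[FeCl₄]−

For [PtBr₄]²−: Summing ligand charges against the −2 overall charge gives an oxidation state of +2 for platinum. Group 10 minus oxidation state 2 gives a d⁸ configuration. A 5d d⁸ ion has a large crystal-field splitting; square planar leaves the high-energy d_{x²−y²} orbital empty and maximises CFSE. → square planar.
For [FeCl₄]−: Ligand charges: each chloride is −1. With an overall charge of −1 the iron centre must be in the +3 oxidation state. Iron is a group-8 element; Fe(III) is therefore d⁵. A high-spin d⁵ ion has zero CFSE in either geometry, so four ligands adopt the sterically favoured tetrahedral geometry. → tetrahedral.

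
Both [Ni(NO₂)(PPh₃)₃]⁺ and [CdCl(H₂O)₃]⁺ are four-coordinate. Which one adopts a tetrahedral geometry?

For [Ni(NO₂)(PPh₃)₃]⁺: Summing ligand charges against the +1 overall charge gives an oxidation state of +2 for nickel. Group 10 minus oxidation state 2 gives a d⁸ configuration. Nitro (N-bound nitrite) and triphenylphosphine are strong-field ligands (high in the spectrochemical series). A 3d d⁸ ion with strong-field ligands gains enough CFSE to favour square planar over tetrahedral. → square planar.
For [CdCl(H₂O)₃]⁺: Each chloride is −1; water is neutral; balancing the +1 overall charge requires Cd(II). Group 12 minus oxidation state 2 gives a d¹⁰ configuration. A d¹⁰ ion has no crystal-field stabilisation preference between square planar and tetrahedral, so four ligands adopt the sterically favoured tetrahedral geometry. → tetrahedral.

[CdCl(H₂O)₃]⁺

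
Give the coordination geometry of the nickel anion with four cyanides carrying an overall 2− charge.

Ligand charges: each cyanide is −1. With an overall charge of −2 the nickel centre must be in the +2 oxidation state.
Group 10 minus oxidation state 2 gives a d⁸ configuration.
With 4 monodentate ligands the coordination number is 4.
Cyanide is a strong-field ligand (high in the spectrochemical series).
A 3d d⁸ ion with strong-field ligands gains enough CFSE to favour square planar over tetrahedral.

square planar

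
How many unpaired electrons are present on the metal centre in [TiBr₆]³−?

1 unpaired electron

Summing ligand charges against the −3 overall charge gives an oxidation state of +3 for titanium.
Ti sits in group 4, so the d-electron count is 4 − 3 = 1.
In an octahedral field the d¹ configuration is t₂g¹e_g⁰ (only one arrangement possible), giving 1 unpaired electron.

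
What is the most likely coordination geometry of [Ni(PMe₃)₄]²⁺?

Ligand charges: trimethylphosphine is neutral. With an overall charge of +2 the nickel centre must be in the +2 oxidation state.
Group 10 minus oxidation state 2 gives a d⁸ configuration.
Coordination number: 4.
Trimethylphosphine is a strong-field ligand (high in the spectrochemical series).
A 3d d⁸ ion with strong-field ligands gains enough CFSE to favour square planar over tetrahedral.

square planar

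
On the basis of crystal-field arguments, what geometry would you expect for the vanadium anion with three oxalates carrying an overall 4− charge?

octahedral

Summing ligand charges against the −4 overall charge gives an oxidation state of +2 for vanadium.
V sits in group 5, so the d-electron count is 5 − 2 = 3.
Counting donor atoms: 3×oxalate (bidentate) → 6 donors. Coordination number = 6.
Six donors around a single metal centre give an octahedral coordination sphere.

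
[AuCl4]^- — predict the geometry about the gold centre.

square planar

Summing ligand charges against the −1 overall charge gives an oxidation state of +3 for gold.
Au sits in group 11, so the d-electron count is 11 − 3 = 8.
With 4 monodentate ligands the coordination number is 4.
A 5d d⁸ ion has a large crystal-field splitting; square planar leaves the high-energy d_{x²−y²} orbital empty and maximises CFSE.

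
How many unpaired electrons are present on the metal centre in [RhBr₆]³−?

Summing ligand charges against the −3 overall charge gives an oxidation state of +3 for rhodium.
Rh sits in group 9, so the d-electron count is 9 − 3 = 6.
The spin state decides the count: a 4d ion has a large Δₒ and is invariably low-spin.
An octahedral low-spin d⁶ ion is t₂g⁶e_g⁰, giving 0 unpaired electrons.

0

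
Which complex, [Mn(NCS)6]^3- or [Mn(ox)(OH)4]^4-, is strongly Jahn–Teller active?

[Mn(NCS)6]^3-

[Mn(NCS)6]^3-: Summing ligand charges against the −3 overall charge gives an oxidation state of +3 for manganese. Manganese is a group-7 element; Mn(III) is therefore d⁴. Isothiocyanate is a weak-field ligand for a first-row metal, so the complex is high-spin. The t₂g³e_g¹ (high-spin) configuration has an unevenly filled e_g set; the Jahn–Teller theorem predicts a tetragonal distortion (typically axial elongation) to lift the degeneracy.
[Mn(ox)(OH)4]^4-: Ligand charges: each oxalate is −2; each hydroxide is −1. With an overall charge of −4 the manganese centre must be in the +2 oxidation state. Manganese is a group-7 element; Mn(II) is therefore d⁵. Hydroxide and oxalate are weak-field ligands for a first-row metal, so the complex is high-spin. The d⁵ configuration leaves the e_g set evenly filled (or empty) — no strong Jahn–Teller driving force.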